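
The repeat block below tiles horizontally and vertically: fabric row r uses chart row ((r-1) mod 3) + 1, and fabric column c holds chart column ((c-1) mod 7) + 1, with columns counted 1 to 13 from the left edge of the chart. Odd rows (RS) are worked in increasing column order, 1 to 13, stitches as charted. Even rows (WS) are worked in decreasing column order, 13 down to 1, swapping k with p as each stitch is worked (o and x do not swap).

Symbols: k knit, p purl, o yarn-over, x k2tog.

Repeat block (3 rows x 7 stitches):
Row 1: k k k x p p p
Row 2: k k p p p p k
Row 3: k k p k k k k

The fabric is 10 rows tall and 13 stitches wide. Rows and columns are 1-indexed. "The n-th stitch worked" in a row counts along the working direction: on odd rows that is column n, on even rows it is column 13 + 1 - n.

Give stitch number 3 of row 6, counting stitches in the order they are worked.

Row 6: (6-1) mod 3 = 2, so use chart row 3. Even row -> WS.
Chart row 3 tiled across columns 1-13: k k p k k k k k k p k k k
WS: work from column 13 back to column 1 (reverse the tiled row), swapping k<->p (o and x unchanged).
Row 6 as worked: p p p k p p p p p p k p p
Counting 3 along the worked row gives p.

== STITCH ==
p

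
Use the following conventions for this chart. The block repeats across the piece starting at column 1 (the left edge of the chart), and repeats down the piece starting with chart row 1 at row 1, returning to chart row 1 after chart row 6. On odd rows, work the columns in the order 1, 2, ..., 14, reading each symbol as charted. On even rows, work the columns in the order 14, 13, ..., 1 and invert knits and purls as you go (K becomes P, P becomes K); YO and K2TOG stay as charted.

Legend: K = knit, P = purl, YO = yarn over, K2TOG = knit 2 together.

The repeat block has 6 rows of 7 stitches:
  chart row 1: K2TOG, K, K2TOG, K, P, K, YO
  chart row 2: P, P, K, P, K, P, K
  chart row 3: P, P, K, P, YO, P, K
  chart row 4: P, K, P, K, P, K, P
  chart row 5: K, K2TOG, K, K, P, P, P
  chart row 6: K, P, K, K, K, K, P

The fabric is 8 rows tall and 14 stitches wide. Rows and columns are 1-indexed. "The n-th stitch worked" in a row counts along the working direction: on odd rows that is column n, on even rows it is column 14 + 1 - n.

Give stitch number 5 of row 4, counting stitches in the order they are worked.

For row 4: chart row = ((4-1) mod 6) + 1 = 4; this is a WS (even) row.
Chart row 4 tiled across columns 1-14: P K P K P K P P K P K P K P
Wrong side: read the tiled row from column 14 down to 1 and exchange K with P (leave YO, K2TOG).
Row 4 as worked: K P K P K P K K P K P K P K
The 5th stitch worked is K.

Stitch:
K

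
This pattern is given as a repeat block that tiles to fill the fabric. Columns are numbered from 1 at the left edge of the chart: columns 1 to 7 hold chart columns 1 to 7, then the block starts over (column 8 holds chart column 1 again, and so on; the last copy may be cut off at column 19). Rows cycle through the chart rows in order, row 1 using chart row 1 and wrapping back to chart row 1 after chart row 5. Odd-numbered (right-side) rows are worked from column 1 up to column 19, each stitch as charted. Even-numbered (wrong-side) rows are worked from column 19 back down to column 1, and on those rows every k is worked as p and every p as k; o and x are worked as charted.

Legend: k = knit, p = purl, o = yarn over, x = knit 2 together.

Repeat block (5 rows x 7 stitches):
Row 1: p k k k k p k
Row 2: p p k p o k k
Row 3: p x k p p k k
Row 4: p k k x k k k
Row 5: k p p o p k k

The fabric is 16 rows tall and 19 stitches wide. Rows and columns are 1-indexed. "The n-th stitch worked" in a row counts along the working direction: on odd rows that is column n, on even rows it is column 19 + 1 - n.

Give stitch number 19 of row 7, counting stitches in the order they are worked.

For row 7: chart row = ((7-1) mod 5) + 1 = 2; this is a RS (odd) row.
Chart row 2 tiled across columns 1-19: p p k p o k k p p k p o k k p p k p o
RS row: no reversal, no swap; stitch n worked = column n.
The 19th stitch worked is o.

== STITCH ==
o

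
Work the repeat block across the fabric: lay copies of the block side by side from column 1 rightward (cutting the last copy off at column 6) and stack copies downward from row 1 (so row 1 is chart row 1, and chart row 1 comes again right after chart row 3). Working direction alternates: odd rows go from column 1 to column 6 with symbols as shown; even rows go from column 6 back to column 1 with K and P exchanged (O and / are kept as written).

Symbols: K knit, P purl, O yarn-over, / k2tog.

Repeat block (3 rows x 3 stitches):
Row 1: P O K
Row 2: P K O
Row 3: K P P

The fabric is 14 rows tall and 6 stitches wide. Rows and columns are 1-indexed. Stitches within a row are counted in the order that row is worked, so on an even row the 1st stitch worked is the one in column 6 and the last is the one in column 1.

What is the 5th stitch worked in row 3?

Stitch:
P

Derivation:
For row 3: chart row = ((3-1) mod 3) + 1 = 3; this is a RS (odd) row.
Chart row 3 tiled across columns 1-6: K P P K P P
Right side: take the tiled row as-is (worked left to right from column 1).
Counting 5 along the worked row gives P.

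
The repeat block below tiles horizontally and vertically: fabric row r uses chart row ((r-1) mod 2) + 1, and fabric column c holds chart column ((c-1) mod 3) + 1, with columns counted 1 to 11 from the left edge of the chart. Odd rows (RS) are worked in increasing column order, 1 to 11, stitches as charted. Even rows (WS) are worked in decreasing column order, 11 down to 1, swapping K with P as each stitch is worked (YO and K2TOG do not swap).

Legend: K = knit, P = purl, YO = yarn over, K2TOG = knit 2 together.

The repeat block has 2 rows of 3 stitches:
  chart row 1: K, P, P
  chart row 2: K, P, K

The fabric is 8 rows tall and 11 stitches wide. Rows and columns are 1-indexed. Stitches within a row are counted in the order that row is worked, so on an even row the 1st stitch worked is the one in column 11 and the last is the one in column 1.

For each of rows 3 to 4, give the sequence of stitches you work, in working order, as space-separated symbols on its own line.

Row 3: chart row 1, RS - tile across columns 1-11 and work as-is.
Row 4: chart row 2, WS - tiled (columns 1-11): K P K K P K K P K K P; work from column 11 back to 1 with K<->P swapped.

Rows as worked:
K P P K P P K P P K P
K P P K P P K P P K P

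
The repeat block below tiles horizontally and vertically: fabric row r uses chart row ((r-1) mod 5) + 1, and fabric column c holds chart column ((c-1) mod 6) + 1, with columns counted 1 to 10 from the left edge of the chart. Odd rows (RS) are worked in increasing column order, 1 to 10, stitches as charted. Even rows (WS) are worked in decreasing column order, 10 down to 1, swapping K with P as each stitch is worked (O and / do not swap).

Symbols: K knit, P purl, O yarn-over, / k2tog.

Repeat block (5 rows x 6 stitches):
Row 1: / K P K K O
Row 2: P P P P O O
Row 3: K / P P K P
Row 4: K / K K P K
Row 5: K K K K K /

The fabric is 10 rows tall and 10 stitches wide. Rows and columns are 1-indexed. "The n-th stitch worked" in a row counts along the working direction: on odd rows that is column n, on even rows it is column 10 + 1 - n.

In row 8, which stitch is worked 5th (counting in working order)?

Row 8: (8-1) mod 5 = 2, so use chart row 3. Even row -> WS.
Chart row 3 tiled across columns 1-10: K / P P K P K / P P
WS: work from column 10 back to column 1 (reverse the tiled row), swapping K<->P (O and / unchanged).
Row 8 as worked: K K / P K P K K / P
The 5th stitch worked is K.

Result:
K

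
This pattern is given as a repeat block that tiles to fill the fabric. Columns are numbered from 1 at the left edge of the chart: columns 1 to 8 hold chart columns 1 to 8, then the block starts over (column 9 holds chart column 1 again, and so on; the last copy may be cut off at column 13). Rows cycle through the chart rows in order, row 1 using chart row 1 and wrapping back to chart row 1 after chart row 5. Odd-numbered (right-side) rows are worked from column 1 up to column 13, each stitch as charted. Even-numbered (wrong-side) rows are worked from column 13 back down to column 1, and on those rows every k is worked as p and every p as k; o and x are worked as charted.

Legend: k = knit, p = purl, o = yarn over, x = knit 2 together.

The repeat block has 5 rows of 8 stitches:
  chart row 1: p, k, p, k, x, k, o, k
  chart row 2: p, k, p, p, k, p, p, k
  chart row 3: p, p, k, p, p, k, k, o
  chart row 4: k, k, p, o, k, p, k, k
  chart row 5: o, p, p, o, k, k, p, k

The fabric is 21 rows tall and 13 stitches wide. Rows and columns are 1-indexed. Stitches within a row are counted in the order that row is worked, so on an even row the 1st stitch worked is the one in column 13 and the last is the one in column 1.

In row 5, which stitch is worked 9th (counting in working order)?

Stitch:
o

Derivation:
Row 5 uses chart row ((5-1) mod 5)+1 = 5. Row 5 is odd, so RS.
Chart row 5 tiled across columns 1-13: o p p o k k p k o p p o k
RS row: no reversal, no swap; stitch n worked = column n.
Stitch 9 in working order -> o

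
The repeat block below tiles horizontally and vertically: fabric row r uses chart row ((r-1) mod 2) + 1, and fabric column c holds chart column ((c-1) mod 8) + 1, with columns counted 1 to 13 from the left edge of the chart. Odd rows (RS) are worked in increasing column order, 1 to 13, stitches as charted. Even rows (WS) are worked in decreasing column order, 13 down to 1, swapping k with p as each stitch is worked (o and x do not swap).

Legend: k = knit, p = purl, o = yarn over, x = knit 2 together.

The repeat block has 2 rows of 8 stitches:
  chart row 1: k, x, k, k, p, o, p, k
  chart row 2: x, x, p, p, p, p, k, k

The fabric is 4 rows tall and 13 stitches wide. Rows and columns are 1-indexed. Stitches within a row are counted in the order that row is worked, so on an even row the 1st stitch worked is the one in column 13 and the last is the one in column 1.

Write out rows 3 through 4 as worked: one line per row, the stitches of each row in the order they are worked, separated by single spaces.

Result:
k x k k p o p k k x k k p
k k k x x p p k k k k x x

Derivation:
Row 3: chart row 1, RS - tile across columns 1-13 and work as-is.
Row 4: chart row 2, WS - tiled (columns 1-13): x x p p p p k k x x p p p; work from column 13 back to 1 with k<->p swapped.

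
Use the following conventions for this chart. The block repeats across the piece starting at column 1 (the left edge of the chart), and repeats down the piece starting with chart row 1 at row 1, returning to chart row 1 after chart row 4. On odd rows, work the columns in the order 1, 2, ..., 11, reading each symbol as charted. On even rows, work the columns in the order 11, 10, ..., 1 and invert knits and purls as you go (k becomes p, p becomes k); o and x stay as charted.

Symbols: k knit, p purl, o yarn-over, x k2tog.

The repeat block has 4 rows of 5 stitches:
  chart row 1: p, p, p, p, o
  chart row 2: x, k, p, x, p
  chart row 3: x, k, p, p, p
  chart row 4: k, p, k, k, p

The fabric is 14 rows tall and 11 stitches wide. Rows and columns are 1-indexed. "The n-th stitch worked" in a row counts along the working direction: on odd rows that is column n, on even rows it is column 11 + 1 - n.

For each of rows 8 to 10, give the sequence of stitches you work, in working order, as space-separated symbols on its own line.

Row 8: chart row 4, WS - tiled (columns 1-11): k p k k p k p k k p k; work from column 11 back to 1 with k<->p swapped.
Row 9: chart row 1, RS - tile across columns 1-11 and work as-is.
Row 10: chart row 2, WS - tiled (columns 1-11): x k p x p x k p x p x; work from column 11 back to 1 with k<->p swapped.

== ROWS AS WORKED ==
p k p p k p k p p k p
p p p p o p p p p o p
x k x k p x k x k p x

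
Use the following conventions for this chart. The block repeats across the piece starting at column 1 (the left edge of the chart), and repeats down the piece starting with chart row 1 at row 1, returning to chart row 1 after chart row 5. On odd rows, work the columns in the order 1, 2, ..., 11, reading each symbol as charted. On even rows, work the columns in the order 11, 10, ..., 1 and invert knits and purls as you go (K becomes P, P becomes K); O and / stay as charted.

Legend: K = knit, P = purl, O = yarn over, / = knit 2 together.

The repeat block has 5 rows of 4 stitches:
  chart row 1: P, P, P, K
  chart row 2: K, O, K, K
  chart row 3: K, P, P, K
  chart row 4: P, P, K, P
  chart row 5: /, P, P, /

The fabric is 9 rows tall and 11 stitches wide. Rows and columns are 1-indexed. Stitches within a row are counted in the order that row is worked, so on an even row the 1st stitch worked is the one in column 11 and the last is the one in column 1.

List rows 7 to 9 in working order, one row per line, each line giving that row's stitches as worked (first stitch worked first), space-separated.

== ROWS AS WORKED ==
K O K K K O K K K O K
K K P P K K P P K K P
P P K P P P K P P P K

Derivation:
Row 7: chart row 2, RS - tile across columns 1-11 and work as-is.
Row 8: chart row 3, WS - tiled (columns 1-11): K P P K K P P K K P P; work from column 11 back to 1 with K<->P swapped.
Row 9: chart row 4, RS - tile across columns 1-11 and work as-is.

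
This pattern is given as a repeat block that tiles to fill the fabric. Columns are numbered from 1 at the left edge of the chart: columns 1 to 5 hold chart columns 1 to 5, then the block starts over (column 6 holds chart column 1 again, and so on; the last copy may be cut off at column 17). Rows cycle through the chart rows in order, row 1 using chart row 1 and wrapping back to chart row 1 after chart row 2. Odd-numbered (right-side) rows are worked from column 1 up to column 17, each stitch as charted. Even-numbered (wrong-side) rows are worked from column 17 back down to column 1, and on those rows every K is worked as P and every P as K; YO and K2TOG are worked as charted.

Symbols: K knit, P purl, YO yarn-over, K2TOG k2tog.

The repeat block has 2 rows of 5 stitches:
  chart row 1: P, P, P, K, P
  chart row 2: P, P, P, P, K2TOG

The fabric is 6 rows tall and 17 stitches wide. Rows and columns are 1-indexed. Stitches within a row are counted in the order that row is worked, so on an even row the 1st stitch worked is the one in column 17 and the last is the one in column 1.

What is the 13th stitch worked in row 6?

Result:
K2TOG

Derivation:
Row 6 uses chart row ((6-1) mod 2)+1 = 2. Row 6 is even, so WS.
Chart row 2 tiled across columns 1-17: P P P P K2TOG P P P P K2TOG P P P P K2TOG P P
WS: work from column 17 back to column 1 (reverse the tiled row), swapping K<->P (YO and K2TOG unchanged).
Row 6 as worked: K K K2TOG K K K K K2TOG K K K K K2TOG K K K K
Stitch 13 in working order -> K2TOG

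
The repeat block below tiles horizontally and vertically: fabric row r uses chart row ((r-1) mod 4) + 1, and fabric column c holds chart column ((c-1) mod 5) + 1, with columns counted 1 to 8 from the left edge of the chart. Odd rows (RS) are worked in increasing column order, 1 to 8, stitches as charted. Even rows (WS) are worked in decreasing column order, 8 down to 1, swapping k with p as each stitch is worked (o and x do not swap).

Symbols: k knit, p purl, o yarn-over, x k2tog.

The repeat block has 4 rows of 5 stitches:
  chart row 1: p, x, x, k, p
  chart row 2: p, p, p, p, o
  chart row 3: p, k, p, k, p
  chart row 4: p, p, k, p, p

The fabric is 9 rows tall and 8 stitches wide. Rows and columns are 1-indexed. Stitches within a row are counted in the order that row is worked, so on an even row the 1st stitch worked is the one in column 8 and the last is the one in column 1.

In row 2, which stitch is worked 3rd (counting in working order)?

For row 2: chart row = ((2-1) mod 4) + 1 = 2; this is a WS (even) row.
Chart row 2 tiled across columns 1-8: p p p p o p p p
WS: work from column 8 back to column 1 (reverse the tiled row), swapping k<->p (o and x unchanged).
Row 2 as worked: k k k o k k k k
The 3rd stitch worked is k.

== STITCH ==
k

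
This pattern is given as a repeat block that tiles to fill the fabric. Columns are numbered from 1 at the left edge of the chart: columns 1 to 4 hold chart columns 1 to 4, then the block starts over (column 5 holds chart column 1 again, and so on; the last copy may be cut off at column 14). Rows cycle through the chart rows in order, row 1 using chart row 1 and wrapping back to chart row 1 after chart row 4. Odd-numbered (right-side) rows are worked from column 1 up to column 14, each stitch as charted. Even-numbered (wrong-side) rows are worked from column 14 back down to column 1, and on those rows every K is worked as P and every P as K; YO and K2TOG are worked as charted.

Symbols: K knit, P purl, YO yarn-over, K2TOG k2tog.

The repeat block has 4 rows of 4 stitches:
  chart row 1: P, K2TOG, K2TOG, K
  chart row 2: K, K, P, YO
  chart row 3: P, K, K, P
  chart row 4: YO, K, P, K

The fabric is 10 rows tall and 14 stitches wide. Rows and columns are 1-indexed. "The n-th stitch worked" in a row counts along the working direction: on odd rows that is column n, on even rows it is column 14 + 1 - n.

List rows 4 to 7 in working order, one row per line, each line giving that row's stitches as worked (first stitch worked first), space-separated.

Row 4: chart row 4, WS - tiled (columns 1-14): YO K P K YO K P K YO K P K YO K; work from column 14 back to 1 with K<->P swapped.
Row 5: chart row 1, RS - tile across columns 1-14 and work as-is.
Row 6: chart row 2, WS - tiled (columns 1-14): K K P YO K K P YO K K P YO K K; work from column 14 back to 1 with K<->P swapped.
Row 7: chart row 3, RS - tile across columns 1-14 and work as-is.

Rows as worked:
P YO P K P YO P K P YO P K P YO
P K2TOG K2TOG K P K2TOG K2TOG K P K2TOG K2TOG K P K2TOG
P P YO K P P YO K P P YO K P P
P K K P P K K P P K K P P K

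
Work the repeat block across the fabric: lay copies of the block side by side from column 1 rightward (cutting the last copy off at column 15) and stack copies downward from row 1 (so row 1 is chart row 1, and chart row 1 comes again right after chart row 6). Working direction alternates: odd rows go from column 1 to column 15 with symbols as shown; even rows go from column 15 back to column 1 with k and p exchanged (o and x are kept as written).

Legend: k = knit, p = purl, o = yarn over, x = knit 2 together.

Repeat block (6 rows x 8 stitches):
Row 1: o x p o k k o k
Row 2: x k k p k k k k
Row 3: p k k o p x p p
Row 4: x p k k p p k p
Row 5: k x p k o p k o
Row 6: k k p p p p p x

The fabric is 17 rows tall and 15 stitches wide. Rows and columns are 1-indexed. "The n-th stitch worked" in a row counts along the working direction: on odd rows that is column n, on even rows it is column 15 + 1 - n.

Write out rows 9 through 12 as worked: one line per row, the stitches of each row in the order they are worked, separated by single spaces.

Row 9: chart row 3, RS - tile across columns 1-15 and work as-is.
Row 10: chart row 4, WS - tiled (columns 1-15): x p k k p p k p x p k k p p k; work from column 15 back to 1 with k<->p swapped.
Row 11: chart row 5, RS - tile across columns 1-15 and work as-is.
Row 12: chart row 6, WS - tiled (columns 1-15): k k p p p p p x k k p p p p p; work from column 15 back to 1 with k<->p swapped.

Result:
p k k o p x p p p k k o p x p
p k k p p k x k p k k p p k x
k x p k o p k o k x p k o p k
k k k k k p p x k k k k k p p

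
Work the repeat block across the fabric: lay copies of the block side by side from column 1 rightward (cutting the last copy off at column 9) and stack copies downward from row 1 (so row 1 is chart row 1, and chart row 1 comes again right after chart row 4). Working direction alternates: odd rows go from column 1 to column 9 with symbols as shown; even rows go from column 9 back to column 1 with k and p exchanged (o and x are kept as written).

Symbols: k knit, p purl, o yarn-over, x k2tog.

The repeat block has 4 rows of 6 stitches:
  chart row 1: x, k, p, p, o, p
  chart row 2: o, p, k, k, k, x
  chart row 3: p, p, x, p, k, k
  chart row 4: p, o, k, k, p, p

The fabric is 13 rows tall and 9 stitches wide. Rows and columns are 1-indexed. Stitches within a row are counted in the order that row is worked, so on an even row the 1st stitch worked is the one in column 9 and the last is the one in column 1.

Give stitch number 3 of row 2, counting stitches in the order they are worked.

For row 2: chart row = ((2-1) mod 4) + 1 = 2; this is a WS (even) row.
Chart row 2 tiled across columns 1-9: o p k k k x o p k
WS row: flip the tiled sequence (start at column 9) and apply k<->p; o and x stay.
Row 2 as worked: p k o x p p p k o
The 3rd stitch worked is o.

Stitch:
o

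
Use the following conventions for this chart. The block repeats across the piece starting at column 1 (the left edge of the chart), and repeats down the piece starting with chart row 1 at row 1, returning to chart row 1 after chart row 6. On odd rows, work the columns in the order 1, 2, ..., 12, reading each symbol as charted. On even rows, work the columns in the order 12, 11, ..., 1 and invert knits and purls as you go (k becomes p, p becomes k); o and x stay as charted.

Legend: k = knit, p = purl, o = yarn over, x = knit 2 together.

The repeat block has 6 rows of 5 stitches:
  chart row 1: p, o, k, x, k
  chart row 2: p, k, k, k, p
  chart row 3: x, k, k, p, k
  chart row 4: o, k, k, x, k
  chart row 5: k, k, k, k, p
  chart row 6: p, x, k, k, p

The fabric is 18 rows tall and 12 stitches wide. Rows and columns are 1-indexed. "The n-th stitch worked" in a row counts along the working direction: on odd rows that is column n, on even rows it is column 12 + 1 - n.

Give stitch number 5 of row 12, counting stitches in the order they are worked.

Result:
p

Derivation:
Row 12 uses chart row ((12-1) mod 6)+1 = 6. Row 12 is even, so WS.
Chart row 6 tiled across columns 1-12: p x k k p p x k k p p x
Wrong side: read the tiled row from column 12 down to 1 and exchange k with p (leave o, x).
Row 12 as worked: x k k p p x k k p p x k
The 5th stitch worked is p.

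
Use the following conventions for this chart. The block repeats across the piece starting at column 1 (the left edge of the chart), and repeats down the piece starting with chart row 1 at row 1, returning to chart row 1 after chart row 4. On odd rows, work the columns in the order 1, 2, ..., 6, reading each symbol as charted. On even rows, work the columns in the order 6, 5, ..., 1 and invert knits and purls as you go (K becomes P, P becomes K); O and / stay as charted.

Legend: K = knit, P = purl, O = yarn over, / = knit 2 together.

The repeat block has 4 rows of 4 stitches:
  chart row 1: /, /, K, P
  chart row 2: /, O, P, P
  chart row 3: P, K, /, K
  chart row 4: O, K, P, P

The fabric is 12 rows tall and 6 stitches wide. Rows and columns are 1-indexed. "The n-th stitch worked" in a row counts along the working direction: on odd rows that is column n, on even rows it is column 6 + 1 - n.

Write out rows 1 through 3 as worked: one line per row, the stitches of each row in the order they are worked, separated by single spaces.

Row 1: chart row 1, RS - tile across columns 1-6 and work as-is.
Row 2: chart row 2, WS - tiled (columns 1-6): / O P P / O; work from column 6 back to 1 with K<->P swapped.
Row 3: chart row 3, RS - tile across columns 1-6 and work as-is.

== ROWS AS WORKED ==
/ / K P / /
O / K K O /
P K / K P K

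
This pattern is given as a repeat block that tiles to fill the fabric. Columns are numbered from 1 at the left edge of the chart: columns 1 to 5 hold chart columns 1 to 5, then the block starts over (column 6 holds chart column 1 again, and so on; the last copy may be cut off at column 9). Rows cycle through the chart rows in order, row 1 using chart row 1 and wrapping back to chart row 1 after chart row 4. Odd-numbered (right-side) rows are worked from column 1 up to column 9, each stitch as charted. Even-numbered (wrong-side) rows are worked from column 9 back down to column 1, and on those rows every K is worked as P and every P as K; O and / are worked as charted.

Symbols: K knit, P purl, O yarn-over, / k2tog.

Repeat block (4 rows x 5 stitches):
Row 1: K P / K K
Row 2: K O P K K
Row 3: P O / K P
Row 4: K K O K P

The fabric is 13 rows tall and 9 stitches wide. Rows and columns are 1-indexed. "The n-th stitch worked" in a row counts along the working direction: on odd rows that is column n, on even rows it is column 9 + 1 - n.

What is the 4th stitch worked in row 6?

== STITCH ==
P

Derivation:
Row 6: (6-1) mod 4 = 1, so use chart row 2. Even row -> WS.
Chart row 2 tiled across columns 1-9: K O P K K K O P K
WS row: flip the tiled sequence (start at column 9) and apply K<->P; O and / stay.
Row 6 as worked: P K O P P P K O P
Counting 4 along the worked row gives P.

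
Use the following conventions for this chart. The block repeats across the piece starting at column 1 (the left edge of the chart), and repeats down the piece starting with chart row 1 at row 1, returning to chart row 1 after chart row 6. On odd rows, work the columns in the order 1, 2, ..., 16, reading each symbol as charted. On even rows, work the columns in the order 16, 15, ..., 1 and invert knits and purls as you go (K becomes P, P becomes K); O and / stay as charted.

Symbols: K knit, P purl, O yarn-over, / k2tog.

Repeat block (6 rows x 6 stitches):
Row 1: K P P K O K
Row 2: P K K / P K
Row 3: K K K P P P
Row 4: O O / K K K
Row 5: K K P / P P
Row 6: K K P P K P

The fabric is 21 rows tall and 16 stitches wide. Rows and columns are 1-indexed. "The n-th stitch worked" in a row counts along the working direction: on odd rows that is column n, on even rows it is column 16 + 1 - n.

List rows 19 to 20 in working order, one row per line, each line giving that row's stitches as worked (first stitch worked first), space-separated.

Row 19: chart row 1, RS - tile across columns 1-16 and work as-is.
Row 20: chart row 2, WS - tiled (columns 1-16): P K K / P K P K K / P K P K K /; work from column 16 back to 1 with K<->P swapped.

== ROWS AS WORKED ==
K P P K O K K P P K O K K P P K
/ P P K P K / P P K P K / P P K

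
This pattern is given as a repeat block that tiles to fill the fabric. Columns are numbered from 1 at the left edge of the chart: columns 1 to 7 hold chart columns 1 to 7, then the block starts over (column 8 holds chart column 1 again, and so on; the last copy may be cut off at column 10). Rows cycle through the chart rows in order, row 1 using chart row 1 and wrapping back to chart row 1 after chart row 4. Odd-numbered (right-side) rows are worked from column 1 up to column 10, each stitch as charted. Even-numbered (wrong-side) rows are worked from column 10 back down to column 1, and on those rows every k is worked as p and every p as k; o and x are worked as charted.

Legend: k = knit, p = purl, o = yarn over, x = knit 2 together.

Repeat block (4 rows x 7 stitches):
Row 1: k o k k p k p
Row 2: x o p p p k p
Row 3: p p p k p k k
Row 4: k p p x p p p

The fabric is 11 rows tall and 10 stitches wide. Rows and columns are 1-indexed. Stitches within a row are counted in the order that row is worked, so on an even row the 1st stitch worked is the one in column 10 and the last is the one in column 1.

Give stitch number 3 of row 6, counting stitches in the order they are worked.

Stitch:
x

Derivation:
For row 6: chart row = ((6-1) mod 4) + 1 = 2; this is a WS (even) row.
Chart row 2 tiled across columns 1-10: x o p p p k p x o p
WS: work from column 10 back to column 1 (reverse the tiled row), swapping k<->p (o and x unchanged).
Row 6 as worked: k o x k p k k k o x
Counting 3 along the worked row gives x.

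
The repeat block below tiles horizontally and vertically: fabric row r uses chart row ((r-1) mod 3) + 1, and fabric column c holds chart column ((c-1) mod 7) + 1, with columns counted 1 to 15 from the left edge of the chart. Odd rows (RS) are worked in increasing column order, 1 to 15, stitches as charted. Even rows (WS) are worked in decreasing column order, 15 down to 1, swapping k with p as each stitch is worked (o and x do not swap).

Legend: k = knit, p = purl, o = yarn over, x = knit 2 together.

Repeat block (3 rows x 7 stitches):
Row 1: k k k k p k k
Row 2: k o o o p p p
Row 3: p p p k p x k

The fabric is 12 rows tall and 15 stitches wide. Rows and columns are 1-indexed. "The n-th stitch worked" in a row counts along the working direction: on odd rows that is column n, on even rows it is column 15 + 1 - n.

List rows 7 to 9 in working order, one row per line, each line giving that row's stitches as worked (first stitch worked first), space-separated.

Result:
k k k k p k k k k k k p k k k
p k k k o o o p k k k o o o p
p p p k p x k p p p k p x k p

Derivation:
Row 7: chart row 1, RS - tile across columns 1-15 and work as-is.
Row 8: chart row 2, WS - tiled (columns 1-15): k o o o p p p k o o o p p p k; work from column 15 back to 1 with k<->p swapped.
Row 9: chart row 3, RS - tile across columns 1-15 and work as-is.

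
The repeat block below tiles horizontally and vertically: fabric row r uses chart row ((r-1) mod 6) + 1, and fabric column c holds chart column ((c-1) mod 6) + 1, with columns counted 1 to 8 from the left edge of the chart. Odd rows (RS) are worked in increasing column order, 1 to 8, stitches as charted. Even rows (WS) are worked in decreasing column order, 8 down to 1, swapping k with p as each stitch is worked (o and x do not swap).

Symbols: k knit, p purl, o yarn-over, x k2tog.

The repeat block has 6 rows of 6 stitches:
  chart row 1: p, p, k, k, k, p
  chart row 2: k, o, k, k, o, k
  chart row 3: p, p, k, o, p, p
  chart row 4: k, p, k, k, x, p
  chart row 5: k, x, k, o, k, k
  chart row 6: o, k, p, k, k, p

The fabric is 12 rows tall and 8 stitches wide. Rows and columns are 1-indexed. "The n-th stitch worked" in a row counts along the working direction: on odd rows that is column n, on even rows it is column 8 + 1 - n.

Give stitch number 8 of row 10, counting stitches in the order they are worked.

== STITCH ==
p

Derivation:
Row 10: (10-1) mod 6 = 3, so use chart row 4. Even row -> WS.
Chart row 4 tiled across columns 1-8: k p k k x p k p
Wrong side: read the tiled row from column 8 down to 1 and exchange k with p (leave o, x).
Row 10 as worked: k p k x p p k p
Counting 8 along the worked row gives p.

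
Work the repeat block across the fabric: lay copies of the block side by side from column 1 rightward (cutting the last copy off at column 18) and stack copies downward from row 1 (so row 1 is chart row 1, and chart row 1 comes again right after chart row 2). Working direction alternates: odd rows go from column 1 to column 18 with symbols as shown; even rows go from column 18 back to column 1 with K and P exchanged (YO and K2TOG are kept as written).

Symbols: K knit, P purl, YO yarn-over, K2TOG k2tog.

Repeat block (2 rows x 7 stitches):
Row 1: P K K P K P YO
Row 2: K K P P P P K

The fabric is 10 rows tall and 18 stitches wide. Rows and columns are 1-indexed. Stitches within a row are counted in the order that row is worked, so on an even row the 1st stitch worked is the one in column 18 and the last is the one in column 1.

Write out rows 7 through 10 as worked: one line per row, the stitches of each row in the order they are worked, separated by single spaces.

Result:
P K K P K P YO P K K P K P YO P K K P
K K P P P K K K K P P P K K K K P P
P K K P K P YO P K K P K P YO P K K P
K K P P P K K K K P P P K K K K P P

Derivation:
Row 7: chart row 1, RS - tile across columns 1-18 and work as-is.
Row 8: chart row 2, WS - tiled (columns 1-18): K K P P P P K K K P P P P K K K P P; work from column 18 back to 1 with K<->P swapped.
Row 9: chart row 1, RS - tile across columns 1-18 and work as-is.
Row 10: chart row 2, WS - tiled (columns 1-18): K K P P P P K K K P P P P K K K P P; work from column 18 back to 1 with K<->P swapped.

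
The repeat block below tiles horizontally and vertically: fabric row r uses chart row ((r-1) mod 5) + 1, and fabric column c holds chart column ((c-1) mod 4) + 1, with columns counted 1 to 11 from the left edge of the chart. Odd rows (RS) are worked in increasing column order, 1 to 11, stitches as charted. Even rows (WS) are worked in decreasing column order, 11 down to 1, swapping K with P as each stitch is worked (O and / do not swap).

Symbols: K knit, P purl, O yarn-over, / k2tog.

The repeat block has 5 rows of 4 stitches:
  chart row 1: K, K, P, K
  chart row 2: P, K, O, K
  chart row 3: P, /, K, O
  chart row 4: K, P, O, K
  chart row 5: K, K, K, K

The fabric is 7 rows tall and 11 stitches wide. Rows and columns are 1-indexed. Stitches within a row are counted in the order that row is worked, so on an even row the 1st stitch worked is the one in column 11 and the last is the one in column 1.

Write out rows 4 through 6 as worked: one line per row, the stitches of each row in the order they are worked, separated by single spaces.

Result:
O K P P O K P P O K P
K K K K K K K K K K K
K P P P K P P P K P P

Derivation:
Row 4: chart row 4, WS - tiled (columns 1-11): K P O K K P O K K P O; work from column 11 back to 1 with K<->P swapped.
Row 5: chart row 5, RS - tile across columns 1-11 and work as-is.
Row 6: chart row 1, WS - tiled (columns 1-11): K K P K K K P K K K P; work from column 11 back to 1 with K<->P swapped.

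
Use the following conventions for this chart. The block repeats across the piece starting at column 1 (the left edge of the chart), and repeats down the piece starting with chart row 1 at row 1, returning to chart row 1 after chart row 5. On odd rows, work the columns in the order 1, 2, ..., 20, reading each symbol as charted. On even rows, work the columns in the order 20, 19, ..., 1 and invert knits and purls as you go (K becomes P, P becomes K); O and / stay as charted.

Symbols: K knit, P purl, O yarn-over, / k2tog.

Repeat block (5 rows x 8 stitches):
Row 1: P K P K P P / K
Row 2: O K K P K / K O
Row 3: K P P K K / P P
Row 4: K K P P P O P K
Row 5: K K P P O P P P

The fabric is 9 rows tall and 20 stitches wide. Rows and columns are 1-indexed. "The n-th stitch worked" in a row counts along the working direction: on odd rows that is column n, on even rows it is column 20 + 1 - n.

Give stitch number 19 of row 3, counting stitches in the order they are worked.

For row 3: chart row = ((3-1) mod 5) + 1 = 3; this is a RS (odd) row.
Chart row 3 tiled across columns 1-20: K P P K K / P P K P P K K / P P K P P K
RS row: no reversal, no swap; stitch n worked = column n.
Counting 19 along the worked row gives P.

Result:
P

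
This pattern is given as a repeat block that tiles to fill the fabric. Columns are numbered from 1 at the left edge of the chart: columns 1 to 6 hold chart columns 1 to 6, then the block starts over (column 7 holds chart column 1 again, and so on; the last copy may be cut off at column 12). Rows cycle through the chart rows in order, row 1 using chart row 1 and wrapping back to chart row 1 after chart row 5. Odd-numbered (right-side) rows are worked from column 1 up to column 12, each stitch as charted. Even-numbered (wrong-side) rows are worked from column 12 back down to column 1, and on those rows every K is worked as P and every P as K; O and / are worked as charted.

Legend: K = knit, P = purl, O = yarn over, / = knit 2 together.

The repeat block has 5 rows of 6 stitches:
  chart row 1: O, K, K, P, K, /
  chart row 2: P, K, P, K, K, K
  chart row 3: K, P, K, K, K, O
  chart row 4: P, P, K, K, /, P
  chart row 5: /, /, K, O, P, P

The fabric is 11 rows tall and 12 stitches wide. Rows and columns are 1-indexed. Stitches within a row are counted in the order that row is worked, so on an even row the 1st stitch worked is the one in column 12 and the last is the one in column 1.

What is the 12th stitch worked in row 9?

Row 9 uses chart row ((9-1) mod 5)+1 = 4. Row 9 is odd, so RS.
Chart row 4 tiled across columns 1-12: P P K K / P P P K K / P
RS: work column 1 to column 12, symbols as charted — the tiled row is the row as worked.
Stitch 12 in working order -> P

Stitch:
P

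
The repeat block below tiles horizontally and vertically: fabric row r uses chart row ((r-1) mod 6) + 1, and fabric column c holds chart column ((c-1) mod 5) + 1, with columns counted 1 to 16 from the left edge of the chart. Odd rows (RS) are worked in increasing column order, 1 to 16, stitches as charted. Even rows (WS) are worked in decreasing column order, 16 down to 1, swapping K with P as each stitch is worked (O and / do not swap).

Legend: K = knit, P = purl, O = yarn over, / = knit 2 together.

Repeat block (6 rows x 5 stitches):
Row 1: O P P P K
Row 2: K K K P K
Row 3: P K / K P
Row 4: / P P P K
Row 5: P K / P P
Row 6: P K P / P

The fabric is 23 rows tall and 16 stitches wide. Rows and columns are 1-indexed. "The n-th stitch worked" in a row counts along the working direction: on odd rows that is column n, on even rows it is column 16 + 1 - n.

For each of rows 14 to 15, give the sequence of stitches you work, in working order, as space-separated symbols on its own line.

== ROWS AS WORKED ==
P P K P P P P K P P P P K P P P
P K / K P P K / K P P K / K P P

Derivation:
Row 14: chart row 2, WS - tiled (columns 1-16): K K K P K K K K P K K K K P K K; work from column 16 back to 1 with K<->P swapped.
Row 15: chart row 3, RS - tile across columns 1-16 and work as-is.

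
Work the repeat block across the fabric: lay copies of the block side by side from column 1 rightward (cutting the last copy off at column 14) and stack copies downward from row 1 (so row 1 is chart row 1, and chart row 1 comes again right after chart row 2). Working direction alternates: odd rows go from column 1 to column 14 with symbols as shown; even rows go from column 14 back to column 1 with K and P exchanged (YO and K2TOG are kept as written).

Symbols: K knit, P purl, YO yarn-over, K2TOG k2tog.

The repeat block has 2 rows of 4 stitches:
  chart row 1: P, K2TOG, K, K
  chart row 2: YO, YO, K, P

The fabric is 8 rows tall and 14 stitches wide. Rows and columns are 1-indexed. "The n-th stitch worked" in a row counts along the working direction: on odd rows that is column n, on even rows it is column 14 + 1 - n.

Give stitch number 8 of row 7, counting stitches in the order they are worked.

For row 7: chart row = ((7-1) mod 2) + 1 = 1; this is a RS (odd) row.
Chart row 1 tiled across columns 1-14: P K2TOG K K P K2TOG K K P K2TOG K K P K2TOG
RS: work column 1 to column 14, symbols as charted — the tiled row is the row as worked.
The 8th stitch worked is K.

Stitch:
K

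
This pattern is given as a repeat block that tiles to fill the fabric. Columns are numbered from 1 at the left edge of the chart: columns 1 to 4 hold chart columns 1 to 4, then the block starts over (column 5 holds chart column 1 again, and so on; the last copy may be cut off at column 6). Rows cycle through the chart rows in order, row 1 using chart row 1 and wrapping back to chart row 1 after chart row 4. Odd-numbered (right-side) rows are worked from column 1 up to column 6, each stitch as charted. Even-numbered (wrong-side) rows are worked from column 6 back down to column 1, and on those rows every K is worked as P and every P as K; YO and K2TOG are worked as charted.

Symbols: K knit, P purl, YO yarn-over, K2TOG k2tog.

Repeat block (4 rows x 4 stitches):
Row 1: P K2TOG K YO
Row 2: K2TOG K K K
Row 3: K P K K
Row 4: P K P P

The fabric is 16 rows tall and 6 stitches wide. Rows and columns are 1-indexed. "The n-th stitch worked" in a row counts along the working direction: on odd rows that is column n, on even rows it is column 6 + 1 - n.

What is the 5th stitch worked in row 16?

Row 16: (16-1) mod 4 = 3, so use chart row 4. Even row -> WS.
Chart row 4 tiled across columns 1-6: P K P P P K
Wrong side: read the tiled row from column 6 down to 1 and exchange K with P (leave YO, K2TOG).
Row 16 as worked: P K K K P K
The 5th stitch worked is P.

Stitch:
P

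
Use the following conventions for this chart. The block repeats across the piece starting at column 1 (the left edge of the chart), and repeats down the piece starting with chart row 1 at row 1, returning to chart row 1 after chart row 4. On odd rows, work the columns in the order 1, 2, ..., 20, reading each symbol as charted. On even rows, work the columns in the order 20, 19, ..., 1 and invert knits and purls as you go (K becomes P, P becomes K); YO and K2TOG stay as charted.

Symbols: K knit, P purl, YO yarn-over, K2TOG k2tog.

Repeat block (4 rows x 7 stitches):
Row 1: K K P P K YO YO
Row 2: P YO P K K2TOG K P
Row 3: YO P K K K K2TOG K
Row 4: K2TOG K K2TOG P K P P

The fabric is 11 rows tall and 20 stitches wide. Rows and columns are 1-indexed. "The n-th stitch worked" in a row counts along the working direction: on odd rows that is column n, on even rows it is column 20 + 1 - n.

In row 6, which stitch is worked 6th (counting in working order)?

Stitch:
K

Derivation:
For row 6: chart row = ((6-1) mod 4) + 1 = 2; this is a WS (even) row.
Chart row 2 tiled across columns 1-20: P YO P K K2TOG K P P YO P K K2TOG K P P YO P K K2TOG K
WS: work from column 20 back to column 1 (reverse the tiled row), swapping K<->P (YO and K2TOG unchanged).
Row 6 as worked: P K2TOG P K YO K K P K2TOG P K YO K K P K2TOG P K YO K
The 6th stitch worked is K.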